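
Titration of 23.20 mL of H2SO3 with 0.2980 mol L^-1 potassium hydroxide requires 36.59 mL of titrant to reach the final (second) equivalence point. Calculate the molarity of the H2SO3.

0.235 M

n(KOH) = 0.2980 x 0.03659 = 0.01090 mol.
At the final (second) equivalence point, 2 mol OH^- react per mol H2SO3, so n(H2SO3) = 0.01090 / 2 = 0.005452 mol.
[H2SO3] = 0.005452 / 0.02320 L = 0.235 M.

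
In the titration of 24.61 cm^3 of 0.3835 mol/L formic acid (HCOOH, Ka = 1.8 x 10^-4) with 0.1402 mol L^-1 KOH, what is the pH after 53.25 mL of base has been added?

4.32

Initial n(HCOOH) = 0.3835 x 0.02461 = 0.009438 mol.
n(KOH) added = 0.1402 x 0.05325 = 0.007466 mol, converting that many moles of HCOOH to HCOO-.
Remaining n(HCOOH) = 0.001972 mol; n(HCOO-) = 0.007466 mol.
By Henderson-Hasselbalch, pH = pKa + log([A^-]/[HA]) = 3.74 + log(0.007466/0.001972) = 3.74 + (+0.58) = 4.32.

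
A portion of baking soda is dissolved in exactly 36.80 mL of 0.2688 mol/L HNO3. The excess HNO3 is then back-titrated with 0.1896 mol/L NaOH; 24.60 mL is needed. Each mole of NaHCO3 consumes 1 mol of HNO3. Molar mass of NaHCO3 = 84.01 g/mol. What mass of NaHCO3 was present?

Total n(HNO3) added = 0.2688 x 0.03680 = 0.009892 mol.
n(NaOH) used = 0.1896 x 0.02460 = 0.004664 mol, which equals the excess n(HNO3).
So n(HNO3) consumed by the sample = 0.009892 - 0.004664 = 0.005228 mol.
n(NaHCO3) = 0.005228 / 1 = 0.005228 mol.
mass = 0.005228 mol x 84.01 g/mol = 0.439 g.

0.439 g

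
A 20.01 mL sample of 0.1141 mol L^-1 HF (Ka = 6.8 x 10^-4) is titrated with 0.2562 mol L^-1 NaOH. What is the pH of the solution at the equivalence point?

8.03

n(HF) = 0.1141 x 0.02001 = 0.002283 mol; V(NaOH) at equivalence = 0.002283/0.2562 = 0.008912 L.
At equivalence all the acid is converted to F-; total volume = 0.02001 + 0.008912 = 0.02892 L, so [F-] = 0.002283/0.02892 = 0.07894 M.
Kb = Kw/Ka = 1.0e-14 / 6.8 x 10^-4 = 1.47e-11.
[OH^-] = sqrt(Kb x [F-]) = sqrt(1.47e-11 x 0.07894) = 1.08e-6 M.
pOH = 5.97, so pH = 14.00 - 5.97 = 8.03.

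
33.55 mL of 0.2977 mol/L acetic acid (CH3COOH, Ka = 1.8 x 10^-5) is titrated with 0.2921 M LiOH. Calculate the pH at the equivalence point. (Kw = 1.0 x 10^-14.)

n(CH3COOH) = 0.2977 x 0.03355 = 0.009988 mol; V(LiOH) at equivalence = 0.009988/0.2921 = 0.03419 L.
At equivalence all the acid is converted to CH3COO-; total volume = 0.03355 + 0.03419 = 0.06774 L, so [CH3COO-] = 0.009988/0.06774 = 0.1474 M.
Kb = Kw/Ka = 1.0e-14 / 1.8 x 10^-5 = 5.56e-10.
[OH^-] = sqrt(Kb x [CH3COO-]) = sqrt(5.56e-10 x 0.1474) = 9.05e-6 M.
pOH = 5.04, so pH = 14.00 - 5.04 = 8.96.

8.96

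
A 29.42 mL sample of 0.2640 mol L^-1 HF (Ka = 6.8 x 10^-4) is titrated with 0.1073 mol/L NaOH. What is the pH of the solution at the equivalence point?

8.02

n(HF) = 0.2640 x 0.02942 = 0.007767 mol; V(NaOH) at equivalence = 0.007767/0.1073 = 0.07238 L.
At equivalence all the acid is converted to F-; total volume = 0.02942 + 0.07238 = 0.1018 L, so [F-] = 0.007767/0.1018 = 0.07629 M.
Kb = Kw/Ka = 1.0e-14 / 6.8 x 10^-4 = 1.47e-11.
[OH^-] = sqrt(Kb x [F-]) = sqrt(1.47e-11 x 0.07629) = 1.06e-6 M.
pOH = 5.98, so pH = 14.00 - 5.98 = 8.02.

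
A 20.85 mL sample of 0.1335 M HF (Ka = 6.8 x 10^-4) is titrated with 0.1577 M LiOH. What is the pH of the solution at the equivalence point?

n(HF) = 0.1335 x 0.02085 = 0.002783 mol; V(LiOH) at equivalence = 0.002783/0.1577 = 0.01765 L.
At equivalence all the acid is converted to F-; total volume = 0.02085 + 0.01765 = 0.03850 L, so [F-] = 0.002783/0.03850 = 0.07230 M.
Kb = Kw/Ka = 1.0e-14 / 6.8 x 10^-4 = 1.47e-11.
[OH^-] = sqrt(Kb x [F-]) = sqrt(1.47e-11 x 0.07230) = 1.03e-6 M.
pOH = 5.99, so pH = 14.00 - 5.99 = 8.01.

8.01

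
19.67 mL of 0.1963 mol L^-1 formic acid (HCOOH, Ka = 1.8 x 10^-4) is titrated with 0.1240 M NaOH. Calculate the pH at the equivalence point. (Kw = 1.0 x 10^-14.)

n(HCOOH) = 0.1963 x 0.01967 = 0.003861 mol; V(NaOH) at equivalence = 0.003861/0.1240 = 0.03114 L.
At equivalence all the acid is converted to HCOO-; total volume = 0.01967 + 0.03114 = 0.05081 L, so [HCOO-] = 0.003861/0.05081 = 0.07600 M.
Kb = Kw/Ka = 1.0e-14 / 1.8 x 10^-4 = 5.56e-11.
[OH^-] = sqrt(Kb x [HCOO-]) = sqrt(5.56e-11 x 0.07600) = 2.05e-6 M.
pOH = 5.69, so pH = 14.00 - 5.69 = 8.31.

8.31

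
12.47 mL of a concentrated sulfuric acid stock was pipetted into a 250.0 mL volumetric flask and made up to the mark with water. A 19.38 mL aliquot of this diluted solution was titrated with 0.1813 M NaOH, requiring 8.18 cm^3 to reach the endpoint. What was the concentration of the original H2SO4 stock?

0.767 M

n(NaOH) = 0.1813 x 0.008180 = 0.001483 mol.
n(H2SO4) in the aliquot = 0.001483 x 1/2 = 0.0007415 mol.
[diluted H2SO4] = 0.0007415 / 0.01938 = 0.03826 M.
Dilution factor = 250.0/12.47 = 20.05, so [stock] = 0.03826 x 20.05 = 0.767 M.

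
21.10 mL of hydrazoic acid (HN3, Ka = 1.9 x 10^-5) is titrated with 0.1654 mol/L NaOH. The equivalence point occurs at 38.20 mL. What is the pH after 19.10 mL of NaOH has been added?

4.72

19.10 mL is exactly half the equivalence volume (38.20/2), i.e. the half-equivalence point.
There, n(HA) = n(A^-), so pH = pKa = -log(1.9 x 10^-5) = 4.72.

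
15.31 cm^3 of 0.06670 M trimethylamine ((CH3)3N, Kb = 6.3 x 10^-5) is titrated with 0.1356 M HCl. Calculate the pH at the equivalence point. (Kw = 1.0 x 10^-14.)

n((CH3)3N) = 0.06670 x 0.01531 = 0.001021 mol; V(HCl) at equivalence = 0.001021/0.1356 = 0.007531 L.
At equivalence the base is fully converted to (CH3)3NH+; total volume = 0.02284 L, so [(CH3)3NH+] = 0.001021/0.02284 = 0.04471 M.
Ka((CH3)3NH+) = Kw/Kb = 1.0e-14 / 6.3 x 10^-5 = 1.59e-10.
[H^+] = sqrt(Ka x [(CH3)3NH+]) = sqrt(1.59e-10 x 0.04471) = 2.66e-6 M.
pH = -log(2.66e-6) = 5.57.

5.57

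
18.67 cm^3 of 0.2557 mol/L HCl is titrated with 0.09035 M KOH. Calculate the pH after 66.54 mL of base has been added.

12.16

n(acid) = 0.2557 x 0.01867 = 0.004774 mol; n(KOH) added = 0.09035 x 0.06654 = 0.006012 mol.
Base is in excess by 0.006012 - 0.004774 = 0.001238 mol in a total volume of 0.08521 L.
[OH^-] = 0.001238/0.08521 = 0.01453 M, so pOH = 1.84 and pH = 14.00 - 1.84 = 12.16.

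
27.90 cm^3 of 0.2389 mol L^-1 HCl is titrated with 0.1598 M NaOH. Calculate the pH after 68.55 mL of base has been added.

12.65

n(acid) = 0.2389 x 0.02790 = 0.006665 mol; n(NaOH) added = 0.1598 x 0.06855 = 0.01095 mol.
Base is in excess by 0.01095 - 0.006665 = 0.004289 mol in a total volume of 0.09645 L.
[OH^-] = 0.004289/0.09645 = 0.04447 M, so pOH = 1.35 and pH = 14.00 - 1.35 = 12.65.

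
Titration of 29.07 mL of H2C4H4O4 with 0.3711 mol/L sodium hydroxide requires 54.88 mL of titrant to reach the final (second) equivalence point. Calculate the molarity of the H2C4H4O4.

n(NaOH) = 0.3711 x 0.05488 = 0.02037 mol.
At the final (second) equivalence point, 2 mol OH^- react per mol H2C4H4O4, so n(H2C4H4O4) = 0.02037 / 2 = 0.01018 mol.
[H2C4H4O4] = 0.01018 / 0.02907 L = 0.350 M.

0.350 M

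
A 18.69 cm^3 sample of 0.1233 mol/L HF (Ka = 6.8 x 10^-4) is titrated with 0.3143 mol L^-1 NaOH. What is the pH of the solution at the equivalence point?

8.06

n(HF) = 0.1233 x 0.01869 = 0.002304 mol; V(NaOH) at equivalence = 0.002304/0.3143 = 0.007332 L.
At equivalence all the acid is converted to F-; total volume = 0.01869 + 0.007332 = 0.02602 L, so [F-] = 0.002304/0.02602 = 0.08856 M.
Kb = Kw/Ka = 1.0e-14 / 6.8 x 10^-4 = 1.47e-11.
[OH^-] = sqrt(Kb x [F-]) = sqrt(1.47e-11 x 0.08856) = 1.14e-6 M.
pOH = 5.94, so pH = 14.00 - 5.94 = 8.06.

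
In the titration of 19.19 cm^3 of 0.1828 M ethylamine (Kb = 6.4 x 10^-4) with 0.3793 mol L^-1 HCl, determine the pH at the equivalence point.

5.86

n(C2H5NH2) = 0.1828 x 0.01919 = 0.003508 mol; V(HCl) at equivalence = 0.003508/0.3793 = 0.009248 L.
At equivalence the base is fully converted to C2H5NH3+; total volume = 0.02844 L, so [C2H5NH3+] = 0.003508/0.02844 = 0.1234 M.
Ka(C2H5NH3+) = Kw/Kb = 1.0e-14 / 6.4 x 10^-4 = 1.56e-11.
[H^+] = sqrt(Ka x [C2H5NH3+]) = sqrt(1.56e-11 x 0.1234) = 1.39e-6 M.
pH = -log(1.39e-6) = 5.86.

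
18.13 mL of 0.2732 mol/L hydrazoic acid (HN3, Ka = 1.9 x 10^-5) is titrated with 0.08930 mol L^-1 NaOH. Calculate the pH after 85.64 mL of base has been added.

n(acid) = 0.2732 x 0.01813 = 0.004953 mol; n(NaOH) added = 0.08930 x 0.08564 = 0.007648 mol.
Base is in excess by 0.007648 - 0.004953 = 0.002695 mol in a total volume of 0.1038 L.
[OH^-] = 0.002695/0.1038 = 0.02597 M, so pOH = 1.59 and pH = 14.00 - 1.59 = 12.41.

12.41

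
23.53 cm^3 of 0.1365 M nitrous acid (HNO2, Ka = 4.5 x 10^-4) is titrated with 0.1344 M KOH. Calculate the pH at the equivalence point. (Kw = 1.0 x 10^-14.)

8.09

n(HNO2) = 0.1365 x 0.02353 = 0.003212 mol; V(KOH) at equivalence = 0.003212/0.1344 = 0.02390 L.
At equivalence all the acid is converted to NO2-; total volume = 0.02353 + 0.02390 = 0.04743 L, so [NO2-] = 0.003212/0.04743 = 0.06772 M.
Kb = Kw/Ka = 1.0e-14 / 4.5 x 10^-4 = 2.22e-11.
[OH^-] = sqrt(Kb x [NO2-]) = sqrt(2.22e-11 x 0.06772) = 1.23e-6 M.
pOH = 5.91, so pH = 14.00 - 5.91 = 8.09.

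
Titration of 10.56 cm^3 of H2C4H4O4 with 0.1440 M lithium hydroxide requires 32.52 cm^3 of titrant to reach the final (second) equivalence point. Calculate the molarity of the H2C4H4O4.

n(LiOH) = 0.1440 x 0.03252 = 0.004683 mol.
At the final (second) equivalence point, 2 mol OH^- react per mol H2C4H4O4, so n(H2C4H4O4) = 0.004683 / 2 = 0.002341 mol.
[H2C4H4O4] = 0.002341 / 0.01056 L = 0.222 M.

0.222 M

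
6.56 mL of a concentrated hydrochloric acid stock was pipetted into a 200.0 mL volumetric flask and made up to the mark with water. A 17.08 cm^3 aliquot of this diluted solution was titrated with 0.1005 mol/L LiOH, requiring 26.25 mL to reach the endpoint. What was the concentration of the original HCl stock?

4.71 M

n(LiOH) = 0.1005 x 0.02625 = 0.002638 mol.
n(HCl) in the aliquot = 0.002638 mol.
[diluted HCl] = 0.002638 / 0.01708 = 0.1545 M.
Dilution factor = 200.0/6.560 = 30.49, so [stock] = 0.1545 x 30.49 = 4.71 M.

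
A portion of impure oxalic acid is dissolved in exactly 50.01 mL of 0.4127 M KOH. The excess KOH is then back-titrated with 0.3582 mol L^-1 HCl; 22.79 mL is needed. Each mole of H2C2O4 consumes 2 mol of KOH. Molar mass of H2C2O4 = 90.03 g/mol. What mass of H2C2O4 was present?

0.562 g

Total n(KOH) added = 0.4127 x 0.05001 = 0.02064 mol.
n(HCl) used = 0.3582 x 0.02279 = 0.008163 mol, which equals the excess n(KOH).
So n(KOH) consumed by the sample = 0.02064 - 0.008163 = 0.01248 mol.
n(H2C2O4) = 0.01248 / 2 = 0.006238 mol.
mass = 0.006238 mol x 90.03 g/mol = 0.562 g.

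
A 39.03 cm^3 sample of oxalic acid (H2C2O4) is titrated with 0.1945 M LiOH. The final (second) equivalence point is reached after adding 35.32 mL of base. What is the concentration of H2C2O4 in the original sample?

n(LiOH) = 0.1945 x 0.03532 = 0.006870 mol.
At the final (second) equivalence point, 2 mol OH^- react per mol H2C2O4, so n(H2C2O4) = 0.006870 / 2 = 0.003435 mol.
[H2C2O4] = 0.003435 / 0.03903 L = 0.0880 M.

0.0880 M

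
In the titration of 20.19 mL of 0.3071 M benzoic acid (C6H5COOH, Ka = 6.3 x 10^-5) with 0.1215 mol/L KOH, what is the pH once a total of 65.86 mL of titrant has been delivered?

n(acid) = 0.3071 x 0.02019 = 0.006200 mol; n(KOH) added = 0.1215 x 0.06586 = 0.008002 mol.
Base is in excess by 0.008002 - 0.006200 = 0.001802 mol in a total volume of 0.08605 L.
[OH^-] = 0.001802/0.08605 = 0.02094 M, so pOH = 1.68 and pH = 14.00 - 1.68 = 12.32.

12.32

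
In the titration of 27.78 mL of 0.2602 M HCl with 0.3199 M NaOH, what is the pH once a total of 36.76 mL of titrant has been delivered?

12.85

n(acid) = 0.2602 x 0.02778 = 0.007228 mol; n(NaOH) added = 0.3199 x 0.03676 = 0.01176 mol.
Base is in excess by 0.01176 - 0.007228 = 0.004531 mol in a total volume of 0.06454 L.
[OH^-] = 0.004531/0.06454 = 0.07021 M, so pOH = 1.15 and pH = 14.00 - 1.15 = 12.85.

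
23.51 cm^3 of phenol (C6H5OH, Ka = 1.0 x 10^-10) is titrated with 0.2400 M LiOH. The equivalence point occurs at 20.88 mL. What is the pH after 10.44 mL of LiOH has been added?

10.00

10.44 mL is exactly half the equivalence volume (20.88/2), i.e. the half-equivalence point.
There, n(HA) = n(A^-), so pH = pKa = -log(1.0 x 10^-10) = 10.00.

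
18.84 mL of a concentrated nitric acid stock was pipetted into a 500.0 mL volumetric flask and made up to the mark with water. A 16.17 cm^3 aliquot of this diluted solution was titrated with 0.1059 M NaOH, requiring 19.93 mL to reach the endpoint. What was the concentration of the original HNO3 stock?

n(NaOH) = 0.1059 x 0.01993 = 0.002111 mol.
n(HNO3) in the aliquot = 0.002111 mol.
[diluted HNO3] = 0.002111 / 0.01617 = 0.1305 M.
Dilution factor = 500.0/18.84 = 26.54, so [stock] = 0.1305 x 26.54 = 3.46 M.

3.46 M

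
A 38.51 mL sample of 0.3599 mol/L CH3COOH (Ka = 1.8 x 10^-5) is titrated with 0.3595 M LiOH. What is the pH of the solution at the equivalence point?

n(CH3COOH) = 0.3599 x 0.03851 = 0.01386 mol; V(LiOH) at equivalence = 0.01386/0.3595 = 0.03855 L.
At equivalence all the acid is converted to CH3COO-; total volume = 0.03851 + 0.03855 = 0.07706 L, so [CH3COO-] = 0.01386/0.07706 = 0.1798 M.
Kb = Kw/Ka = 1.0e-14 / 1.8 x 10^-5 = 5.56e-10.
[OH^-] = sqrt(Kb x [CH3COO-]) = sqrt(5.56e-10 x 0.1798) = 1.00e-5 M.
pOH = 5.00, so pH = 14.00 - 5.00 = 9.00.

9.00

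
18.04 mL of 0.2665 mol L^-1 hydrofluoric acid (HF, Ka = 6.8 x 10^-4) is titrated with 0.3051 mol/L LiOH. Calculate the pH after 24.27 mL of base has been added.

n(acid) = 0.2665 x 0.01804 = 0.004808 mol; n(LiOH) added = 0.3051 x 0.02427 = 0.007405 mol.
Base is in excess by 0.007405 - 0.004808 = 0.002597 mol in a total volume of 0.04231 L.
[OH^-] = 0.002597/0.04231 = 0.06138 M, so pOH = 1.21 and pH = 14.00 - 1.21 = 12.79.

12.79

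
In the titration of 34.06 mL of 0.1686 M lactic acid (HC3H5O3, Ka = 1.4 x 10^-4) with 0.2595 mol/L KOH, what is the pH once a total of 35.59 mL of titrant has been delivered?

n(acid) = 0.1686 x 0.03406 = 0.005743 mol; n(KOH) added = 0.2595 x 0.03559 = 0.009236 mol.
Base is in excess by 0.009236 - 0.005743 = 0.003493 mol in a total volume of 0.06965 L.
[OH^-] = 0.003493/0.06965 = 0.05015 M, so pOH = 1.30 and pH = 14.00 - 1.30 = 12.70.

12.70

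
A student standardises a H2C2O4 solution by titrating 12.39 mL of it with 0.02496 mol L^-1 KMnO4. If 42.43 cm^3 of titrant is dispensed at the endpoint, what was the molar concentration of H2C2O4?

n(KMnO4) = 0.02496 x 0.04243 = 0.001059 mol.
From the balanced equation, 2 mol KMnO4 reacts with 5 mol H2C2O4, so n(H2C2O4) = 0.001059 x 5/2 = 0.002648 mol.
[H2C2O4] = 0.002648 / 0.01239 L = 0.214 M.

0.214 M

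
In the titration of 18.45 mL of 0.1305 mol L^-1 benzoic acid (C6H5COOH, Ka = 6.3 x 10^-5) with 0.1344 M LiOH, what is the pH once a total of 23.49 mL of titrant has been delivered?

12.25

n(acid) = 0.1305 x 0.01845 = 0.002408 mol; n(LiOH) added = 0.1344 x 0.02349 = 0.003157 mol.
Base is in excess by 0.003157 - 0.002408 = 0.0007493 mol in a total volume of 0.04194 L.
[OH^-] = 0.0007493/0.04194 = 0.01787 M, so pOH = 1.75 and pH = 14.00 - 1.75 = 12.25.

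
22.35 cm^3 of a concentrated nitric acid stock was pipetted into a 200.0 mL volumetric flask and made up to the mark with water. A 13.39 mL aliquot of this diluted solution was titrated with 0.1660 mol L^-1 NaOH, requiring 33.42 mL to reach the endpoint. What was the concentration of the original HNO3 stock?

3.71 M

n(NaOH) = 0.1660 x 0.03342 = 0.005548 mol.
n(HNO3) in the aliquot = 0.005548 mol.
[diluted HNO3] = 0.005548 / 0.01339 = 0.4143 M.
Dilution factor = 200.0/22.35 = 8.949, so [stock] = 0.4143 x 8.949 = 3.71 M.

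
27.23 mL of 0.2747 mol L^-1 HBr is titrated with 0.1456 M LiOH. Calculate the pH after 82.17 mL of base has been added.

n(acid) = 0.2747 x 0.02723 = 0.007480 mol; n(LiOH) added = 0.1456 x 0.08217 = 0.01196 mol.
Base is in excess by 0.01196 - 0.007480 = 0.004484 mol in a total volume of 0.1094 L.
[OH^-] = 0.004484/0.1094 = 0.04099 M, so pOH = 1.39 and pH = 14.00 - 1.39 = 12.61.

12.61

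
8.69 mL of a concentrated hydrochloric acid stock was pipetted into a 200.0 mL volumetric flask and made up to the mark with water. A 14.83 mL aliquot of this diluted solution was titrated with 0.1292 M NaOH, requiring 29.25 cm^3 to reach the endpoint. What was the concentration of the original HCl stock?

5.86 M

n(NaOH) = 0.1292 x 0.02925 = 0.003779 mol.
n(HCl) in the aliquot = 0.003779 mol.
[diluted HCl] = 0.003779 / 0.01483 = 0.2548 M.
Dilution factor = 200.0/8.690 = 23.01, so [stock] = 0.2548 x 23.01 = 5.86 M.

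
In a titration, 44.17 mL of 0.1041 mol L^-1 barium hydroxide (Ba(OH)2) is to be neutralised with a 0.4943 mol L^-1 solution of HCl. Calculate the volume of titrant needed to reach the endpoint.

n(Ba(OH)2) = 0.1041 mol/L x 0.04417 L = 0.004598 mol.
The neutralisation is 1 Ba(OH)2 : 2 HCl, so n(HCl) = 0.004598 x 2/1 = 0.009196 mol.
V(HCl) = 0.009196 / 0.4943 = 0.01860 L = 18.6 mL.

18.6 mL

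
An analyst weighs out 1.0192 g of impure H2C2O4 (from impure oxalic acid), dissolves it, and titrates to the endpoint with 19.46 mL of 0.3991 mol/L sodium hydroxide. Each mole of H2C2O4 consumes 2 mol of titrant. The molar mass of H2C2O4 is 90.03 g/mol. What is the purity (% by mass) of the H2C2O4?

34.3%

n(NaOH) = 0.3991 x 0.01946 = 0.007766 mol.
n(H2C2O4) = 0.007766 / 2 = 0.003883 mol.
mass of H2C2O4 = 0.003883 x 90.03 = 0.3496 g.
% purity = 0.3496 / 1.0192 x 100 = 34.3%.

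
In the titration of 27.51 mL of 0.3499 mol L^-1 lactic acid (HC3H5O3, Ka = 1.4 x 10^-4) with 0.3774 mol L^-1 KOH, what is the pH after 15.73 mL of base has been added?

Initial n(HC3H5O3) = 0.3499 x 0.02751 = 0.009626 mol.
n(KOH) added = 0.3774 x 0.01573 = 0.005937 mol, converting that many moles of HC3H5O3 to C3H5O3-.
Remaining n(HC3H5O3) = 0.003689 mol; n(C3H5O3-) = 0.005937 mol.
By Henderson-Hasselbalch, pH = pKa + log([A^-]/[HA]) = 3.85 + log(0.005937/0.003689) = 3.85 + (+0.21) = 4.06.

4.06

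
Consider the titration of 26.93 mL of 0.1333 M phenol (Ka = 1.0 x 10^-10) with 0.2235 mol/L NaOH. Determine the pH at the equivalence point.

11.46

n(C6H5OH) = 0.1333 x 0.02693 = 0.003590 mol; V(NaOH) at equivalence = 0.003590/0.2235 = 0.01606 L.
At equivalence all the acid is converted to C6H5O-; total volume = 0.02693 + 0.01606 = 0.04299 L, so [C6H5O-] = 0.003590/0.04299 = 0.08350 M.
Kb = Kw/Ka = 1.0e-14 / 1.0 x 10^-10 = 0.000100.
[OH^-] = sqrt(Kb x [C6H5O-]) = sqrt(0.000100 x 0.08350) = 0.00289 M.
pOH = 2.54, so pH = 14.00 - 2.54 = 11.46.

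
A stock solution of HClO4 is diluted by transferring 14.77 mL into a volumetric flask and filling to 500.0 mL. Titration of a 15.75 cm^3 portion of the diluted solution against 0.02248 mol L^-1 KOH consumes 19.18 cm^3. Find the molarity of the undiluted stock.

0.927 M

n(KOH) = 0.02248 x 0.01918 = 0.0004312 mol.
n(HClO4) in the aliquot = 0.0004312 mol.
[diluted HClO4] = 0.0004312 / 0.01575 = 0.02738 M.
Dilution factor = 500.0/14.77 = 33.85, so [stock] = 0.02738 x 33.85 = 0.927 M.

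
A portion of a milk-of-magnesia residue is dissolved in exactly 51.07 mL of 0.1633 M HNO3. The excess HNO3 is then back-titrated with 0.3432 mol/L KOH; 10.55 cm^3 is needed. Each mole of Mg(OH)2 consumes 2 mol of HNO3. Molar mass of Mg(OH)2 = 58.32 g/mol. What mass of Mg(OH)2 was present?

Total n(HNO3) added = 0.1633 x 0.05107 = 0.008340 mol.
n(KOH) used = 0.3432 x 0.01055 = 0.003621 mol, which equals the excess n(HNO3).
So n(HNO3) consumed by the sample = 0.008340 - 0.003621 = 0.004719 mol.
n(Mg(OH)2) = 0.004719 / 2 = 0.002359 mol.
mass = 0.002359 mol x 58.32 g/mol = 0.138 g.

0.138 g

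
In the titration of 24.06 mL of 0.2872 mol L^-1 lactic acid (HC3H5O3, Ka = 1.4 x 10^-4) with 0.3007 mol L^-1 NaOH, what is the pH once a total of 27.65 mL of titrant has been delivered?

12.43

n(acid) = 0.2872 x 0.02406 = 0.006910 mol; n(NaOH) added = 0.3007 x 0.02765 = 0.008314 mol.
Base is in excess by 0.008314 - 0.006910 = 0.001404 mol in a total volume of 0.05171 L.
[OH^-] = 0.001404/0.05171 = 0.02716 M, so pOH = 1.57 and pH = 14.00 - 1.57 = 12.43.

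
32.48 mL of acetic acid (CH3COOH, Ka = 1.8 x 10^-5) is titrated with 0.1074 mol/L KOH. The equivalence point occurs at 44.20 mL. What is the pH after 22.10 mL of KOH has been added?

22.10 mL is exactly half the equivalence volume (44.20/2), i.e. the half-equivalence point.
There, n(HA) = n(A^-), so pH = pKa = -log(1.8 x 10^-5) = 4.74.

4.74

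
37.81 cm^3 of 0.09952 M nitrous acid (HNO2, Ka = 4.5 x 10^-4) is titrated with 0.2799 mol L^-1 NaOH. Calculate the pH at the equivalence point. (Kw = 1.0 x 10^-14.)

n(HNO2) = 0.09952 x 0.03781 = 0.003763 mol; V(NaOH) at equivalence = 0.003763/0.2799 = 0.01344 L.
At equivalence all the acid is converted to NO2-; total volume = 0.03781 + 0.01344 = 0.05125 L, so [NO2-] = 0.003763/0.05125 = 0.07342 M.
Kb = Kw/Ka = 1.0e-14 / 4.5 x 10^-4 = 2.22e-11.
[OH^-] = sqrt(Kb x [NO2-]) = sqrt(2.22e-11 x 0.07342) = 1.28e-6 M.
pOH = 5.89, so pH = 14.00 - 5.89 = 8.11.

8.11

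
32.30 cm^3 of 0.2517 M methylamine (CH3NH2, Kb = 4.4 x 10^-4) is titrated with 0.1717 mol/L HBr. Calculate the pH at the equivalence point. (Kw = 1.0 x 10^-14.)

5.82

n(CH3NH2) = 0.2517 x 0.03230 = 0.008130 mol; V(HBr) at equivalence = 0.008130/0.1717 = 0.04735 L.
At equivalence the base is fully converted to CH3NH3+; total volume = 0.07965 L, so [CH3NH3+] = 0.008130/0.07965 = 0.1021 M.
Ka(CH3NH3+) = Kw/Kb = 1.0e-14 / 4.4 x 10^-4 = 2.27e-11.
[H^+] = sqrt(Ka x [CH3NH3+]) = sqrt(2.27e-11 x 0.1021) = 1.52e-6 M.
pH = -log(1.52e-6) = 5.82.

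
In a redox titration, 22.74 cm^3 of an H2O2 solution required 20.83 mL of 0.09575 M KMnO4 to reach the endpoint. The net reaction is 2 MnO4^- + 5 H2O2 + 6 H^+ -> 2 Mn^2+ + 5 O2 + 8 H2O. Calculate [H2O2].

0.219 M

n(KMnO4) = 0.09575 x 0.02083 = 0.001994 mol.
From the balanced equation, 2 mol KMnO4 reacts with 5 mol H2O2, so n(H2O2) = 0.001994 x 5/2 = 0.004986 mol.
[H2O2] = 0.004986 / 0.02274 L = 0.219 M.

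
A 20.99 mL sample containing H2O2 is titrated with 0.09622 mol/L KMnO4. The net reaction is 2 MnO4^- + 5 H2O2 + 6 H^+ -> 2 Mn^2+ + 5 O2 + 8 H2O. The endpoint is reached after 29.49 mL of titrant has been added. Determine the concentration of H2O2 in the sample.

0.338 M

n(KMnO4) = 0.09622 x 0.02949 = 0.002838 mol.
From the balanced equation, 2 mol KMnO4 reacts with 5 mol H2O2, so n(H2O2) = 0.002838 x 5/2 = 0.007094 mol.
[H2O2] = 0.007094 / 0.02099 L = 0.338 M.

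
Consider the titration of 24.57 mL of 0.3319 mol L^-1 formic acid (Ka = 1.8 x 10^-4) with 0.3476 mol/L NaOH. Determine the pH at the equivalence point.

8.49

n(HCOOH) = 0.3319 x 0.02457 = 0.008155 mol; V(NaOH) at equivalence = 0.008155/0.3476 = 0.02346 L.
At equivalence all the acid is converted to HCOO-; total volume = 0.02457 + 0.02346 = 0.04803 L, so [HCOO-] = 0.008155/0.04803 = 0.1698 M.
Kb = Kw/Ka = 1.0e-14 / 1.8 x 10^-4 = 5.56e-11.
[OH^-] = sqrt(Kb x [HCOO-]) = sqrt(5.56e-11 x 0.1698) = 3.07e-6 M.
pOH = 5.51, so pH = 14.00 - 5.51 = 8.49.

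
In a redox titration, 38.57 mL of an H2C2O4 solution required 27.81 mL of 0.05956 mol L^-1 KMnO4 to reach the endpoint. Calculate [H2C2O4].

0.107 M

n(KMnO4) = 0.05956 x 0.02781 = 0.001656 mol.
From the balanced equation, 2 mol KMnO4 reacts with 5 mol H2C2O4, so n(H2C2O4) = 0.001656 x 5/2 = 0.004141 mol.
[H2C2O4] = 0.004141 / 0.03857 L = 0.107 M.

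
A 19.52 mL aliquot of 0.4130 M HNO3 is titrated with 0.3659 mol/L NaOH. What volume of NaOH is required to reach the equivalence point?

22.0 mL

n(HNO3) = 0.4130 mol/L x 0.01952 L = 0.008062 mol.
At equivalence n(NaOH) = n(HNO3) = 0.008062 mol.
V(NaOH) = 0.008062 / 0.3659 = 0.02203 L = 22.0 mL.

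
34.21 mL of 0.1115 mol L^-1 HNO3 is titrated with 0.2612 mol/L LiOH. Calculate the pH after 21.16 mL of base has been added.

n(acid) = 0.1115 x 0.03421 = 0.003814 mol; n(LiOH) added = 0.2612 x 0.02116 = 0.005527 mol.
Base is in excess by 0.005527 - 0.003814 = 0.001713 mol in a total volume of 0.05537 L.
[OH^-] = 0.001713/0.05537 = 0.03093 M, so pOH = 1.51 and pH = 14.00 - 1.51 = 12.49.

12.49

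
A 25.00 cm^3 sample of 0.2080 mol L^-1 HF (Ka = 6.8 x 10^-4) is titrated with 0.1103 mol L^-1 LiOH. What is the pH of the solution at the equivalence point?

n(HF) = 0.2080 x 0.02500 = 0.005200 mol; V(LiOH) at equivalence = 0.005200/0.1103 = 0.04714 L.
At equivalence all the acid is converted to F-; total volume = 0.02500 + 0.04714 = 0.07214 L, so [F-] = 0.005200/0.07214 = 0.07208 M.
Kb = Kw/Ka = 1.0e-14 / 6.8 x 10^-4 = 1.47e-11.
[OH^-] = sqrt(Kb x [F-]) = sqrt(1.47e-11 x 0.07208) = 1.03e-6 M.
pOH = 5.99, so pH = 14.00 - 5.99 = 8.01.

8.01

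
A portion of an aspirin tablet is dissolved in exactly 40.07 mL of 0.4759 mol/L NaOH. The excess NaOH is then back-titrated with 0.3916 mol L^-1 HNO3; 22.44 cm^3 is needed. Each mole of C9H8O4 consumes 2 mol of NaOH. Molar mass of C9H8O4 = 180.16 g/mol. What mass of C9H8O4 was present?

0.926 g

Total n(NaOH) added = 0.4759 x 0.04007 = 0.01907 mol.
n(HNO3) used = 0.3916 x 0.02244 = 0.008788 mol, which equals the excess n(NaOH).
So n(NaOH) consumed by the sample = 0.01907 - 0.008788 = 0.01028 mol.
n(C9H8O4) = 0.01028 / 2 = 0.005141 mol.
mass = 0.005141 mol x 180.16 g/mol = 0.926 g.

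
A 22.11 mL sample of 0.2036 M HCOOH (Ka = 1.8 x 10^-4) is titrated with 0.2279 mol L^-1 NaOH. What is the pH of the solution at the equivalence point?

8.39

n(HCOOH) = 0.2036 x 0.02211 = 0.004502 mol; V(NaOH) at equivalence = 0.004502/0.2279 = 0.01975 L.
At equivalence all the acid is converted to HCOO-; total volume = 0.02211 + 0.01975 = 0.04186 L, so [HCOO-] = 0.004502/0.04186 = 0.1075 M.
Kb = Kw/Ka = 1.0e-14 / 1.8 x 10^-4 = 5.56e-11.
[OH^-] = sqrt(Kb x [HCOO-]) = sqrt(5.56e-11 x 0.1075) = 2.44e-6 M.
pOH = 5.61, so pH = 14.00 - 5.61 = 8.39.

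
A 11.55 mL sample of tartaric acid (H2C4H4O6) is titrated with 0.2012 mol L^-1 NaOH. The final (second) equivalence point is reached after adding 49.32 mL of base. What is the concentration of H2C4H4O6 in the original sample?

n(NaOH) = 0.2012 x 0.04932 = 0.009923 mol.
At the final (second) equivalence point, 2 mol OH^- react per mol H2C4H4O6, so n(H2C4H4O6) = 0.009923 / 2 = 0.004962 mol.
[H2C4H4O6] = 0.004962 / 0.01155 L = 0.430 M.

0.430 M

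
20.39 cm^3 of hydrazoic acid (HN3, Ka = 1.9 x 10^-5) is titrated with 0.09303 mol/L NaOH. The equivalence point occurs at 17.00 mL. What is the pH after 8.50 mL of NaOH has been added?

4.72

8.50 mL is exactly half the equivalence volume (17.00/2), i.e. the half-equivalence point.
There, n(HA) = n(A^-), so pH = pKa = -log(1.9 x 10^-5) = 4.72.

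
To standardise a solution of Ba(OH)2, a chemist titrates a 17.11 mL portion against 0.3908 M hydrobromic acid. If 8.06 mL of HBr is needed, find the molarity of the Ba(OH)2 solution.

0.0920 M

n(HBr) delivered = 0.3908 x 0.008060 = 0.003150 mol.
The reaction is 1 Ba(OH)2 + 2 HBr, so n(Ba(OH)2) = 0.003150 x 1/2 = 0.001575 mol.
[Ba(OH)2] = 0.001575 mol / 0.01711 L = 0.0920 M.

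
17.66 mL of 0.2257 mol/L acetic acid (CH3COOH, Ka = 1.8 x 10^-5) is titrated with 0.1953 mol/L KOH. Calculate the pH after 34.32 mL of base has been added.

12.72

n(acid) = 0.2257 x 0.01766 = 0.003986 mol; n(KOH) added = 0.1953 x 0.03432 = 0.006703 mol.
Base is in excess by 0.006703 - 0.003986 = 0.002717 mol in a total volume of 0.05198 L.
[OH^-] = 0.002717/0.05198 = 0.05227 M, so pOH = 1.28 and pH = 14.00 - 1.28 = 12.72.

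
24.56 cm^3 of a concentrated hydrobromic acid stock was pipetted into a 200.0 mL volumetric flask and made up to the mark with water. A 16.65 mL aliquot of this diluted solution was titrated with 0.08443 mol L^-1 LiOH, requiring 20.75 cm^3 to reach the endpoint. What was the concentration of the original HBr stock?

0.857 M

n(LiOH) = 0.08443 x 0.02075 = 0.001752 mol.
n(HBr) in the aliquot = 0.001752 mol.
[diluted HBr] = 0.001752 / 0.01665 = 0.1052 M.
Dilution factor = 200.0/24.56 = 8.143, so [stock] = 0.1052 x 8.143 = 0.857 M.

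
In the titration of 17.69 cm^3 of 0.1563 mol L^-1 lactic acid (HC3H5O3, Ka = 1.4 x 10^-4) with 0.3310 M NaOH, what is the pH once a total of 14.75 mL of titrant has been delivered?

12.81

n(acid) = 0.1563 x 0.01769 = 0.002765 mol; n(NaOH) added = 0.3310 x 0.01475 = 0.004882 mol.
Base is in excess by 0.004882 - 0.002765 = 0.002117 mol in a total volume of 0.03244 L.
[OH^-] = 0.002117/0.03244 = 0.06527 M, so pOH = 1.19 and pH = 14.00 - 1.19 = 12.81.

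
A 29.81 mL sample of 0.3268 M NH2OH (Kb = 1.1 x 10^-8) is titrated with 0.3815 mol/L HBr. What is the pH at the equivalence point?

3.40

n(NH2OH) = 0.3268 x 0.02981 = 0.009742 mol; V(HBr) at equivalence = 0.009742/0.3815 = 0.02554 L.
At equivalence the base is fully converted to NH3OH+; total volume = 0.05535 L, so [NH3OH+] = 0.009742/0.05535 = 0.1760 M.
Ka(NH3OH+) = Kw/Kb = 1.0e-14 / 1.1 x 10^-8 = 9.09e-7.
[H^+] = sqrt(Ka x [NH3OH+]) = sqrt(9.09e-7 x 0.1760) = 0.000400 M.
pH = -log(0.000400) = 3.40.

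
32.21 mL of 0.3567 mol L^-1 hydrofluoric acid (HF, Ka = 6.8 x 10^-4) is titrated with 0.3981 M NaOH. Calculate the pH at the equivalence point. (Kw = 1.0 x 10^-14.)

8.22

n(HF) = 0.3567 x 0.03221 = 0.01149 mol; V(NaOH) at equivalence = 0.01149/0.3981 = 0.02886 L.
At equivalence all the acid is converted to F-; total volume = 0.03221 + 0.02886 = 0.06107 L, so [F-] = 0.01149/0.06107 = 0.1881 M.
Kb = Kw/Ka = 1.0e-14 / 6.8 x 10^-4 = 1.47e-11.
[OH^-] = sqrt(Kb x [F-]) = sqrt(1.47e-11 x 0.1881) = 1.66e-6 M.
pOH = 5.78, so pH = 14.00 - 5.78 = 8.22.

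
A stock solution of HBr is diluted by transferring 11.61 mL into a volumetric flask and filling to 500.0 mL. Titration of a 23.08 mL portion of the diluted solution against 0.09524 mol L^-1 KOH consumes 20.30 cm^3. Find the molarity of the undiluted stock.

3.61 M

n(KOH) = 0.09524 x 0.02030 = 0.001933 mol.
n(HBr) in the aliquot = 0.001933 mol.
[diluted HBr] = 0.001933 / 0.02308 = 0.08377 M.
Dilution factor = 500.0/11.61 = 43.07, so [stock] = 0.08377 x 43.07 = 3.61 M.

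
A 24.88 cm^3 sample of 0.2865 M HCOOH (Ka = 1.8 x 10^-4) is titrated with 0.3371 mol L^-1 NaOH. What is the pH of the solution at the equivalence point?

n(HCOOH) = 0.2865 x 0.02488 = 0.007128 mol; V(NaOH) at equivalence = 0.007128/0.3371 = 0.02115 L.
At equivalence all the acid is converted to HCOO-; total volume = 0.02488 + 0.02115 = 0.04603 L, so [HCOO-] = 0.007128/0.04603 = 0.1549 M.
Kb = Kw/Ka = 1.0e-14 / 1.8 x 10^-4 = 5.56e-11.
[OH^-] = sqrt(Kb x [HCOO-]) = sqrt(5.56e-11 x 0.1549) = 2.93e-6 M.
pOH = 5.53, so pH = 14.00 - 5.53 = 8.47.

8.47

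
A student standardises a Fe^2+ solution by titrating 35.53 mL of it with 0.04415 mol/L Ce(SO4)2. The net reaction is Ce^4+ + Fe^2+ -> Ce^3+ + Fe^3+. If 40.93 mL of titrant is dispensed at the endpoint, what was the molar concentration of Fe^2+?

n(Ce(SO4)2) = 0.04415 x 0.04093 = 0.001807 mol.
From the balanced equation, 1 mol Ce(SO4)2 reacts with 1 mol Fe^2+, so n(Fe^2+) = 0.001807 x 1/1 = 0.001807 mol.
[Fe^2+] = 0.001807 / 0.03553 L = 0.0509 M.

0.0509 M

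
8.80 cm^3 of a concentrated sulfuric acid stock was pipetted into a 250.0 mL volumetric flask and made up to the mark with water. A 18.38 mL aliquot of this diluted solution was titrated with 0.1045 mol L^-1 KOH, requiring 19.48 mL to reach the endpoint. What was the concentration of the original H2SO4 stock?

n(KOH) = 0.1045 x 0.01948 = 0.002036 mol.
n(H2SO4) in the aliquot = 0.002036 x 1/2 = 0.001018 mol.
[diluted H2SO4] = 0.001018 / 0.01838 = 0.05538 M.
Dilution factor = 250.0/8.800 = 28.41, so [stock] = 0.05538 x 28.41 = 1.57 M.

1.57 M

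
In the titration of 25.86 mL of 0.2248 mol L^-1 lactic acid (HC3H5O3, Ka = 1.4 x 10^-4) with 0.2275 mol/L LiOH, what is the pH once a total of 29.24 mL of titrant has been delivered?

12.18

n(acid) = 0.2248 x 0.02586 = 0.005813 mol; n(LiOH) added = 0.2275 x 0.02924 = 0.006652 mol.
Base is in excess by 0.006652 - 0.005813 = 0.0008388 mol in a total volume of 0.05510 L.
[OH^-] = 0.0008388/0.05510 = 0.01522 M, so pOH = 1.82 and pH = 14.00 - 1.82 = 12.18.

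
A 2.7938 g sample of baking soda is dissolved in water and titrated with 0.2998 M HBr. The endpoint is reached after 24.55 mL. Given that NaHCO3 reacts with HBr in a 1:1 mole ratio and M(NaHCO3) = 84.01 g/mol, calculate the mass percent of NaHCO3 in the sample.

n(HBr) = 0.2998 x 0.02455 = 0.007360 mol.
n(NaHCO3) = 0.007360 / 1 = 0.007360 mol.
mass of NaHCO3 = 0.007360 x 84.01 = 0.6183 g.
% purity = 0.6183 / 2.7938 x 100 = 22.1%.

22.1%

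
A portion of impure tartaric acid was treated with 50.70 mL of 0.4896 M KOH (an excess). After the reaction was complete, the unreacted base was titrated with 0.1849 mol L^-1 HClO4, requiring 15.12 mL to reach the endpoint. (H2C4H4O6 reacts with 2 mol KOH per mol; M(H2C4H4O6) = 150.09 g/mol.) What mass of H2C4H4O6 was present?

Total n(KOH) added = 0.4896 x 0.05070 = 0.02482 mol.
n(HClO4) used = 0.1849 x 0.01512 = 0.002796 mol, which equals the excess n(KOH).
So n(KOH) consumed by the sample = 0.02482 - 0.002796 = 0.02203 mol.
n(H2C4H4O6) = 0.02203 / 2 = 0.01101 mol.
mass = 0.01101 mol x 150.09 g/mol = 1.65 g.

1.65 g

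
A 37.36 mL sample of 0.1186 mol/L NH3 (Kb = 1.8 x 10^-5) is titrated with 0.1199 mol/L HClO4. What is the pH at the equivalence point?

5.24

n(NH3) = 0.1186 x 0.03736 = 0.004431 mol; V(HClO4) at equivalence = 0.004431/0.1199 = 0.03695 L.
At equivalence the base is fully converted to NH4+; total volume = 0.07431 L, so [NH4+] = 0.004431/0.07431 = 0.05962 M.
Ka(NH4+) = Kw/Kb = 1.0e-14 / 1.8 x 10^-5 = 5.56e-10.
[H^+] = sqrt(Ka x [NH4+]) = sqrt(5.56e-10 x 0.05962) = 5.76e-6 M.
pH = -log(5.76e-6) = 5.24.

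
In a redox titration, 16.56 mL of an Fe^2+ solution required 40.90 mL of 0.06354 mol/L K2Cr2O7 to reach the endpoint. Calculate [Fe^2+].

n(K2Cr2O7) = 0.06354 x 0.04090 = 0.002599 mol.
From the balanced equation, 1 mol K2Cr2O7 reacts with 6 mol Fe^2+, so n(Fe^2+) = 0.002599 x 6/1 = 0.01559 mol.
[Fe^2+] = 0.01559 / 0.01656 L = 0.942 M.

0.942 M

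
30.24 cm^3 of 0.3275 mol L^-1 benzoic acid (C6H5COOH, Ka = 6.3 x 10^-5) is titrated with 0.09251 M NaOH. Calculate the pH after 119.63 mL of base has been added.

n(acid) = 0.3275 x 0.03024 = 0.009904 mol; n(NaOH) added = 0.09251 x 0.1196 = 0.01107 mol.
Base is in excess by 0.01107 - 0.009904 = 0.001163 mol in a total volume of 0.1499 L.
[OH^-] = 0.001163/0.1499 = 0.007763 M, so pOH = 2.11 and pH = 14.00 - 2.11 = 11.89.

11.89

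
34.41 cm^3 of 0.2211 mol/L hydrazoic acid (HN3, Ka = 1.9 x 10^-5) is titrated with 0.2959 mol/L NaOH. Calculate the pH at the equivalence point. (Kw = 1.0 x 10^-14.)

n(HN3) = 0.2211 x 0.03441 = 0.007608 mol; V(NaOH) at equivalence = 0.007608/0.2959 = 0.02571 L.
At equivalence all the acid is converted to N3-; total volume = 0.03441 + 0.02571 = 0.06012 L, so [N3-] = 0.007608/0.06012 = 0.1265 M.
Kb = Kw/Ka = 1.0e-14 / 1.9 x 10^-5 = 5.26e-10.
[OH^-] = sqrt(Kb x [N3-]) = sqrt(5.26e-10 x 0.1265) = 8.16e-6 M.
pOH = 5.09, so pH = 14.00 - 5.09 = 8.91.

8.91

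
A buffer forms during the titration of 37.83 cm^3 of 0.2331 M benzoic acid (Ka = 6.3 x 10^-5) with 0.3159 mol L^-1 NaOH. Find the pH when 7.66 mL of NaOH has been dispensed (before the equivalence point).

3.78

Initial n(C6H5COOH) = 0.2331 x 0.03783 = 0.008818 mol.
n(NaOH) added = 0.3159 x 0.007660 = 0.002420 mol, converting that many moles of C6H5COOH to C6H5COO-.
Remaining n(C6H5COOH) = 0.006398 mol; n(C6H5COO-) = 0.002420 mol.
By Henderson-Hasselbalch, pH = pKa + log([A^-]/[HA]) = 4.20 + log(0.002420/0.006398) = 4.20 + (-0.42) = 3.78.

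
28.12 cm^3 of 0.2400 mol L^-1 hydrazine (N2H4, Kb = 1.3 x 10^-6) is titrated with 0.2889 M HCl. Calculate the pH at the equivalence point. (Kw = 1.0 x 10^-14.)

n(N2H4) = 0.2400 x 0.02812 = 0.006749 mol; V(HCl) at equivalence = 0.006749/0.2889 = 0.02336 L.
At equivalence the base is fully converted to N2H5+; total volume = 0.05148 L, so [N2H5+] = 0.006749/0.05148 = 0.1311 M.
Ka(N2H5+) = Kw/Kb = 1.0e-14 / 1.3 x 10^-6 = 7.69e-9.
[H^+] = sqrt(Ka x [N2H5+]) = sqrt(7.69e-9 x 0.1311) = 3.18e-5 M.
pH = -log(3.18e-5) = 4.50.

4.50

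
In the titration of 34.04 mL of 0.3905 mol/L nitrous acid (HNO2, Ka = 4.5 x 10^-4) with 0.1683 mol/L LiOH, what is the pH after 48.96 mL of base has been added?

Initial n(HNO2) = 0.3905 x 0.03404 = 0.01329 mol.
n(LiOH) added = 0.1683 x 0.04896 = 0.008240 mol, converting that many moles of HNO2 to NO2-.
Remaining n(HNO2) = 0.005053 mol; n(NO2-) = 0.008240 mol.
By Henderson-Hasselbalch, pH = pKa + log([A^-]/[HA]) = 3.35 + log(0.008240/0.005053) = 3.35 + (+0.21) = 3.56.

3.56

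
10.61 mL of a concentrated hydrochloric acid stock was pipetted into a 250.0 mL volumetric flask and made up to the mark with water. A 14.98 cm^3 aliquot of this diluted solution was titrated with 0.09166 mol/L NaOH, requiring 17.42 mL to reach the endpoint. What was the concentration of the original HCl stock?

n(NaOH) = 0.09166 x 0.01742 = 0.001597 mol.
n(HCl) in the aliquot = 0.001597 mol.
[diluted HCl] = 0.001597 / 0.01498 = 0.1066 M.
Dilution factor = 250.0/10.61 = 23.56, so [stock] = 0.1066 x 23.56 = 2.51 M.

2.51 M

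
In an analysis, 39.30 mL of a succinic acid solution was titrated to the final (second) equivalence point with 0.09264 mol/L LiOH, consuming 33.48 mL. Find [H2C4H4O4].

0.0395 M

n(LiOH) = 0.09264 x 0.03348 = 0.003102 mol.
At the final (second) equivalence point, 2 mol OH^- react per mol H2C4H4O4, so n(H2C4H4O4) = 0.003102 / 2 = 0.001551 mol.
[H2C4H4O4] = 0.001551 / 0.03930 L = 0.0395 M.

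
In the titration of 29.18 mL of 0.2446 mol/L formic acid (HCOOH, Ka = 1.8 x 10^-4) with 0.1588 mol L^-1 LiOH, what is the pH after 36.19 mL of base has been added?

4.36

Initial n(HCOOH) = 0.2446 x 0.02918 = 0.007137 mol.
n(LiOH) added = 0.1588 x 0.03619 = 0.005747 mol, converting that many moles of HCOOH to HCOO-.
Remaining n(HCOOH) = 0.001390 mol; n(HCOO-) = 0.005747 mol.
By Henderson-Hasselbalch, pH = pKa + log([A^-]/[HA]) = 3.74 + log(0.005747/0.001390) = 3.74 + (+0.62) = 4.36.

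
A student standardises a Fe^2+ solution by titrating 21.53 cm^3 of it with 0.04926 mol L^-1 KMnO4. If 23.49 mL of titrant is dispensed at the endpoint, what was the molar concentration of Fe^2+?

0.269 M

n(KMnO4) = 0.04926 x 0.02349 = 0.001157 mol.
From the balanced equation, 1 mol KMnO4 reacts with 5 mol Fe^2+, so n(Fe^2+) = 0.001157 x 5/1 = 0.005786 mol.
[Fe^2+] = 0.005786 / 0.02153 L = 0.269 M.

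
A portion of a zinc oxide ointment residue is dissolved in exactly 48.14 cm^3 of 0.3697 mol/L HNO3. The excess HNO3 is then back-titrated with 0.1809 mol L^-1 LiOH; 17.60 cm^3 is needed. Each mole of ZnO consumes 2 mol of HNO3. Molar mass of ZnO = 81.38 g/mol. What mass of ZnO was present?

0.595 g

Total n(HNO3) added = 0.3697 x 0.04814 = 0.01780 mol.
n(LiOH) used = 0.1809 x 0.01760 = 0.003184 mol, which equals the excess n(HNO3).
So n(HNO3) consumed by the sample = 0.01780 - 0.003184 = 0.01461 mol.
n(ZnO) = 0.01461 / 2 = 0.007307 mol.
mass = 0.007307 mol x 81.38 g/mol = 0.595 g.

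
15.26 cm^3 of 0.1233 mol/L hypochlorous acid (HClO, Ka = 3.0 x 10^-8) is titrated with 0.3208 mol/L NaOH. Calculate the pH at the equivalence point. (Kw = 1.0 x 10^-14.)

10.24

n(HClO) = 0.1233 x 0.01526 = 0.001882 mol; V(NaOH) at equivalence = 0.001882/0.3208 = 0.005865 L.
At equivalence all the acid is converted to ClO-; total volume = 0.01526 + 0.005865 = 0.02113 L, so [ClO-] = 0.001882/0.02113 = 0.08907 M.
Kb = Kw/Ka = 1.0e-14 / 3.0 x 10^-8 = 3.33e-7.
[OH^-] = sqrt(Kb x [ClO-]) = sqrt(3.33e-7 x 0.08907) = 0.000172 M.
pOH = 3.76, so pH = 14.00 - 3.76 = 10.24.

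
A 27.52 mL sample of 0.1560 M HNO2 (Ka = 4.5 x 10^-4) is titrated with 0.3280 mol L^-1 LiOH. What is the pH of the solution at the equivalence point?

8.19

n(HNO2) = 0.1560 x 0.02752 = 0.004293 mol; V(LiOH) at equivalence = 0.004293/0.3280 = 0.01309 L.
At equivalence all the acid is converted to NO2-; total volume = 0.02752 + 0.01309 = 0.04061 L, so [NO2-] = 0.004293/0.04061 = 0.1057 M.
Kb = Kw/Ka = 1.0e-14 / 4.5 x 10^-4 = 2.22e-11.
[OH^-] = sqrt(Kb x [NO2-]) = sqrt(2.22e-11 x 0.1057) = 1.53e-6 M.
pOH = 5.81, so pH = 14.00 - 5.81 = 8.19.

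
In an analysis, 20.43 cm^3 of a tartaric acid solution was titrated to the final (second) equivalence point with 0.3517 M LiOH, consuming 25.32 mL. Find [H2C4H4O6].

0.218 M

n(LiOH) = 0.3517 x 0.02532 = 0.008905 mol.
At the final (second) equivalence point, 2 mol OH^- react per mol H2C4H4O6, so n(H2C4H4O6) = 0.008905 / 2 = 0.004453 mol.
[H2C4H4O6] = 0.004453 / 0.02043 L = 0.218 M.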